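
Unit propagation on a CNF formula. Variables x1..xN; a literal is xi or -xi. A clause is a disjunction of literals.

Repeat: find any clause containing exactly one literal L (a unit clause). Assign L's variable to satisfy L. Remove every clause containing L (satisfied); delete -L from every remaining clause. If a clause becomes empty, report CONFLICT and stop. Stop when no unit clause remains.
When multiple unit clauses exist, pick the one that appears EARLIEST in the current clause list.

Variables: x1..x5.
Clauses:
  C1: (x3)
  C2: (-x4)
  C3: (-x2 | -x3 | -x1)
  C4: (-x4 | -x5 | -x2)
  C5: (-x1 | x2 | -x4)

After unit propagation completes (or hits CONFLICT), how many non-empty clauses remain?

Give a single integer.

Answer: 1

Derivation:
unit clause [3] forces x3=T; simplify:
  drop -3 from [-2, -3, -1] -> [-2, -1]
  satisfied 1 clause(s); 4 remain; assigned so far: [3]
unit clause [-4] forces x4=F; simplify:
  satisfied 3 clause(s); 1 remain; assigned so far: [3, 4]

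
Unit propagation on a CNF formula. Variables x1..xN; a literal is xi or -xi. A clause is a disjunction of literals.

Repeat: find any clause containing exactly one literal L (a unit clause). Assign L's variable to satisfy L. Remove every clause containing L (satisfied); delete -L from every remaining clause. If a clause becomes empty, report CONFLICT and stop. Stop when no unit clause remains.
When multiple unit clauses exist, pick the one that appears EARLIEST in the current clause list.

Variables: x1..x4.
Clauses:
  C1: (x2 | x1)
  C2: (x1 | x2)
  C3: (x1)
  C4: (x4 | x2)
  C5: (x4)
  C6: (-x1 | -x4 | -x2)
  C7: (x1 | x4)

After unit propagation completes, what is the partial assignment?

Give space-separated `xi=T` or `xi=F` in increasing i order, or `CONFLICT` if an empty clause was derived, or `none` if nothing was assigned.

unit clause [1] forces x1=T; simplify:
  drop -1 from [-1, -4, -2] -> [-4, -2]
  satisfied 4 clause(s); 3 remain; assigned so far: [1]
unit clause [4] forces x4=T; simplify:
  drop -4 from [-4, -2] -> [-2]
  satisfied 2 clause(s); 1 remain; assigned so far: [1, 4]
unit clause [-2] forces x2=F; simplify:
  satisfied 1 clause(s); 0 remain; assigned so far: [1, 2, 4]

Answer: x1=T x2=F x4=T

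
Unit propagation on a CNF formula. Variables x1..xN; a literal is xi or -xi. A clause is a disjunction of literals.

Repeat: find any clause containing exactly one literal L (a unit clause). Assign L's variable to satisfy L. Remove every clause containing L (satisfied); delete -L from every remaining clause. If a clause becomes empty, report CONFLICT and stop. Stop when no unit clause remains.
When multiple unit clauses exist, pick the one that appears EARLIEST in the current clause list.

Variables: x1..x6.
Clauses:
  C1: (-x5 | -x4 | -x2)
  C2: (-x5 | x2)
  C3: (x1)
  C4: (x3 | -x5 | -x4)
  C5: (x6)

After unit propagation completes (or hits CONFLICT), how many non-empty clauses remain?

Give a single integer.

Answer: 3

Derivation:
unit clause [1] forces x1=T; simplify:
  satisfied 1 clause(s); 4 remain; assigned so far: [1]
unit clause [6] forces x6=T; simplify:
  satisfied 1 clause(s); 3 remain; assigned so far: [1, 6]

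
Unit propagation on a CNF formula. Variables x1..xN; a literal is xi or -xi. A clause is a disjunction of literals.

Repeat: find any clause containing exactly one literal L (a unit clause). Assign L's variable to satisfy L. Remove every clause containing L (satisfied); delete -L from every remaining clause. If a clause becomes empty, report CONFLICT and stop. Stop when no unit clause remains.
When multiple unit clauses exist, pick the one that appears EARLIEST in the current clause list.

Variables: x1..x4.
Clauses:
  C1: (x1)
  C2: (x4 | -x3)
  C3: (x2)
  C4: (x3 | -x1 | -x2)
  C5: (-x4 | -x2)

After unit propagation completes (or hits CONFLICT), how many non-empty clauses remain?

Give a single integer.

unit clause [1] forces x1=T; simplify:
  drop -1 from [3, -1, -2] -> [3, -2]
  satisfied 1 clause(s); 4 remain; assigned so far: [1]
unit clause [2] forces x2=T; simplify:
  drop -2 from [3, -2] -> [3]
  drop -2 from [-4, -2] -> [-4]
  satisfied 1 clause(s); 3 remain; assigned so far: [1, 2]
unit clause [3] forces x3=T; simplify:
  drop -3 from [4, -3] -> [4]
  satisfied 1 clause(s); 2 remain; assigned so far: [1, 2, 3]
unit clause [4] forces x4=T; simplify:
  drop -4 from [-4] -> [] (empty!)
  satisfied 1 clause(s); 1 remain; assigned so far: [1, 2, 3, 4]
CONFLICT (empty clause)

Answer: 0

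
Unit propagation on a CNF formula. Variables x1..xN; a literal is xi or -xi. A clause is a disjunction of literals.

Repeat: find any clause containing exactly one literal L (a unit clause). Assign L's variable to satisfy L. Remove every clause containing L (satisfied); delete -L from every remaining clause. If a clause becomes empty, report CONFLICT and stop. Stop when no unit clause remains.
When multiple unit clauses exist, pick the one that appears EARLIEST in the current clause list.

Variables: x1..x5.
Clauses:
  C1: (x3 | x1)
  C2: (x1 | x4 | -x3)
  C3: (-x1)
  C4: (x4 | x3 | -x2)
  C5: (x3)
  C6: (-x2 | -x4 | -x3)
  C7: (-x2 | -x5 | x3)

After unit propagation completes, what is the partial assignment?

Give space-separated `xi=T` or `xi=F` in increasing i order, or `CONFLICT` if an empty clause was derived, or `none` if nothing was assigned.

Answer: x1=F x2=F x3=T x4=T

Derivation:
unit clause [-1] forces x1=F; simplify:
  drop 1 from [3, 1] -> [3]
  drop 1 from [1, 4, -3] -> [4, -3]
  satisfied 1 clause(s); 6 remain; assigned so far: [1]
unit clause [3] forces x3=T; simplify:
  drop -3 from [4, -3] -> [4]
  drop -3 from [-2, -4, -3] -> [-2, -4]
  satisfied 4 clause(s); 2 remain; assigned so far: [1, 3]
unit clause [4] forces x4=T; simplify:
  drop -4 from [-2, -4] -> [-2]
  satisfied 1 clause(s); 1 remain; assigned so far: [1, 3, 4]
unit clause [-2] forces x2=F; simplify:
  satisfied 1 clause(s); 0 remain; assigned so far: [1, 2, 3, 4]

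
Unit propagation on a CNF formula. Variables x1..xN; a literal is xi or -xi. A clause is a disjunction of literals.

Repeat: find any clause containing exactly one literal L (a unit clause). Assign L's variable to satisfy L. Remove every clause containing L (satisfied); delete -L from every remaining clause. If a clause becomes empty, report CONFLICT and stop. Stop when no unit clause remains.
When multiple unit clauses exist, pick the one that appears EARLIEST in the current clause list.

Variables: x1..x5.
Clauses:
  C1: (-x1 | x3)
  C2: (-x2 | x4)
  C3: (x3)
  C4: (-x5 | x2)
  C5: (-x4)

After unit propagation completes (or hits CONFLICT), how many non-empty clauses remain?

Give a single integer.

Answer: 0

Derivation:
unit clause [3] forces x3=T; simplify:
  satisfied 2 clause(s); 3 remain; assigned so far: [3]
unit clause [-4] forces x4=F; simplify:
  drop 4 from [-2, 4] -> [-2]
  satisfied 1 clause(s); 2 remain; assigned so far: [3, 4]
unit clause [-2] forces x2=F; simplify:
  drop 2 from [-5, 2] -> [-5]
  satisfied 1 clause(s); 1 remain; assigned so far: [2, 3, 4]
unit clause [-5] forces x5=F; simplify:
  satisfied 1 clause(s); 0 remain; assigned so far: [2, 3, 4, 5]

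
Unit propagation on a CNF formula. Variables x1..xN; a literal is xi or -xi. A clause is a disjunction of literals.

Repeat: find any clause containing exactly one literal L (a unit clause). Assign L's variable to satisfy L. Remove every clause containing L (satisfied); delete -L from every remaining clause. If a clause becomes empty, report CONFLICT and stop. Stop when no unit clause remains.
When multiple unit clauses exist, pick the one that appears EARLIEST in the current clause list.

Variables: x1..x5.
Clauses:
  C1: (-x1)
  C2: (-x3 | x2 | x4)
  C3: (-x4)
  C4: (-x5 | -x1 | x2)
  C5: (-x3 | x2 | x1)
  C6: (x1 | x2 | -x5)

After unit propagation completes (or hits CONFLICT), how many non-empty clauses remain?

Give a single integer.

unit clause [-1] forces x1=F; simplify:
  drop 1 from [-3, 2, 1] -> [-3, 2]
  drop 1 from [1, 2, -5] -> [2, -5]
  satisfied 2 clause(s); 4 remain; assigned so far: [1]
unit clause [-4] forces x4=F; simplify:
  drop 4 from [-3, 2, 4] -> [-3, 2]
  satisfied 1 clause(s); 3 remain; assigned so far: [1, 4]

Answer: 3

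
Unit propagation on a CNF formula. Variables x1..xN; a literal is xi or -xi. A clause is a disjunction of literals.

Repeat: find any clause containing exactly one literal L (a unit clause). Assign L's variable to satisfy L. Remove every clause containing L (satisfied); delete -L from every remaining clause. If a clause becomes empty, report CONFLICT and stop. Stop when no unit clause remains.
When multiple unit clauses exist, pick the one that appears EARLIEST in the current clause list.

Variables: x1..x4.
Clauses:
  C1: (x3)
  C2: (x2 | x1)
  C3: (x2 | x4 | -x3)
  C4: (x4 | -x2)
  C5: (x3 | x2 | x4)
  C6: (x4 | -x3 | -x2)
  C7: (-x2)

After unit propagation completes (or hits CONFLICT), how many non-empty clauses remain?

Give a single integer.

unit clause [3] forces x3=T; simplify:
  drop -3 from [2, 4, -3] -> [2, 4]
  drop -3 from [4, -3, -2] -> [4, -2]
  satisfied 2 clause(s); 5 remain; assigned so far: [3]
unit clause [-2] forces x2=F; simplify:
  drop 2 from [2, 1] -> [1]
  drop 2 from [2, 4] -> [4]
  satisfied 3 clause(s); 2 remain; assigned so far: [2, 3]
unit clause [1] forces x1=T; simplify:
  satisfied 1 clause(s); 1 remain; assigned so far: [1, 2, 3]
unit clause [4] forces x4=T; simplify:
  satisfied 1 clause(s); 0 remain; assigned so far: [1, 2, 3, 4]

Answer: 0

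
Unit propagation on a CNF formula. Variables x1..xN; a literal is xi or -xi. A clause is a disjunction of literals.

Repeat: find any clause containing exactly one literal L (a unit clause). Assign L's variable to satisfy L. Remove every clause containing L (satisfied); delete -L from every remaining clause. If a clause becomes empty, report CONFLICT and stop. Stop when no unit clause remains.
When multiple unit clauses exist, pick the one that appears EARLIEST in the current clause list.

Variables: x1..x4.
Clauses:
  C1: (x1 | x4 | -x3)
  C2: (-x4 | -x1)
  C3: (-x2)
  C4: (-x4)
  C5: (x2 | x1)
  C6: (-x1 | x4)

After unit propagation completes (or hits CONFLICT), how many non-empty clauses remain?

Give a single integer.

unit clause [-2] forces x2=F; simplify:
  drop 2 from [2, 1] -> [1]
  satisfied 1 clause(s); 5 remain; assigned so far: [2]
unit clause [-4] forces x4=F; simplify:
  drop 4 from [1, 4, -3] -> [1, -3]
  drop 4 from [-1, 4] -> [-1]
  satisfied 2 clause(s); 3 remain; assigned so far: [2, 4]
unit clause [1] forces x1=T; simplify:
  drop -1 from [-1] -> [] (empty!)
  satisfied 2 clause(s); 1 remain; assigned so far: [1, 2, 4]
CONFLICT (empty clause)

Answer: 0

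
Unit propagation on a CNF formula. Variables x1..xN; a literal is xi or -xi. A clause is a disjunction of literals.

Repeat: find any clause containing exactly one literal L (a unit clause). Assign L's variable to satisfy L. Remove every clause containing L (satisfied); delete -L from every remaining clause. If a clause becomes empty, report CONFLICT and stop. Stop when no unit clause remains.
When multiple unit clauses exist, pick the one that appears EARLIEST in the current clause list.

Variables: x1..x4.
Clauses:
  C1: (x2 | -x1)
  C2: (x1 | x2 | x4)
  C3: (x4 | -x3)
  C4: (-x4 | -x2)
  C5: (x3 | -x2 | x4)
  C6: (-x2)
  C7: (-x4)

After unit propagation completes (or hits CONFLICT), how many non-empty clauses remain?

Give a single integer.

unit clause [-2] forces x2=F; simplify:
  drop 2 from [2, -1] -> [-1]
  drop 2 from [1, 2, 4] -> [1, 4]
  satisfied 3 clause(s); 4 remain; assigned so far: [2]
unit clause [-1] forces x1=F; simplify:
  drop 1 from [1, 4] -> [4]
  satisfied 1 clause(s); 3 remain; assigned so far: [1, 2]
unit clause [4] forces x4=T; simplify:
  drop -4 from [-4] -> [] (empty!)
  satisfied 2 clause(s); 1 remain; assigned so far: [1, 2, 4]
CONFLICT (empty clause)

Answer: 0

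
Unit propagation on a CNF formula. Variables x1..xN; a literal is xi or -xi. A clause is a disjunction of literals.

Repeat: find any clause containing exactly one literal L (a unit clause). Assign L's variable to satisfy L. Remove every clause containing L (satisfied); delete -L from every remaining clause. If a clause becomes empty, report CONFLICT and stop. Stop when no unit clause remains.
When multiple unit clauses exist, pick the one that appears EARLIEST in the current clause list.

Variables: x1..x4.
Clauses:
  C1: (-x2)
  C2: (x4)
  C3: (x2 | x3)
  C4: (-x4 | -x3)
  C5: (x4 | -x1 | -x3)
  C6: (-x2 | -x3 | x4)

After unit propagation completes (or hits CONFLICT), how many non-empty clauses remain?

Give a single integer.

Answer: 0

Derivation:
unit clause [-2] forces x2=F; simplify:
  drop 2 from [2, 3] -> [3]
  satisfied 2 clause(s); 4 remain; assigned so far: [2]
unit clause [4] forces x4=T; simplify:
  drop -4 from [-4, -3] -> [-3]
  satisfied 2 clause(s); 2 remain; assigned so far: [2, 4]
unit clause [3] forces x3=T; simplify:
  drop -3 from [-3] -> [] (empty!)
  satisfied 1 clause(s); 1 remain; assigned so far: [2, 3, 4]
CONFLICT (empty clause)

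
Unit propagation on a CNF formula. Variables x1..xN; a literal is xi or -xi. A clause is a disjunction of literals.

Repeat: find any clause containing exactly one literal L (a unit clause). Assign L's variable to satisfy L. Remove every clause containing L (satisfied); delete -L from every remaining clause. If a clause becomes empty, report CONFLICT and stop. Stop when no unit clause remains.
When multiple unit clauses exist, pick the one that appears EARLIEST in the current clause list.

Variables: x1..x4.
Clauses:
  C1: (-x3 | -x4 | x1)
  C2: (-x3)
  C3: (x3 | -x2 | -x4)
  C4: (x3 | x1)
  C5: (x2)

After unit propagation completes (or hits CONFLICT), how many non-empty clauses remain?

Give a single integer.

unit clause [-3] forces x3=F; simplify:
  drop 3 from [3, -2, -4] -> [-2, -4]
  drop 3 from [3, 1] -> [1]
  satisfied 2 clause(s); 3 remain; assigned so far: [3]
unit clause [1] forces x1=T; simplify:
  satisfied 1 clause(s); 2 remain; assigned so far: [1, 3]
unit clause [2] forces x2=T; simplify:
  drop -2 from [-2, -4] -> [-4]
  satisfied 1 clause(s); 1 remain; assigned so far: [1, 2, 3]
unit clause [-4] forces x4=F; simplify:
  satisfied 1 clause(s); 0 remain; assigned so far: [1, 2, 3, 4]

Answer: 0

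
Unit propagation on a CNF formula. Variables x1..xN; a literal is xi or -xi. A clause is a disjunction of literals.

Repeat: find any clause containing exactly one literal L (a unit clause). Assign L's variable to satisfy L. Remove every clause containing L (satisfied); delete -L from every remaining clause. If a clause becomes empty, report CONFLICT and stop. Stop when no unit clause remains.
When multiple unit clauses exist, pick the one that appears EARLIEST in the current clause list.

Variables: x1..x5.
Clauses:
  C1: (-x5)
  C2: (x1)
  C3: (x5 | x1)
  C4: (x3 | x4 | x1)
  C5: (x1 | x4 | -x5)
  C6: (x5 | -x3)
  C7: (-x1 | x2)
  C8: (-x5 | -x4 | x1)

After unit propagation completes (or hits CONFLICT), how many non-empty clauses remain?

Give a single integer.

Answer: 0

Derivation:
unit clause [-5] forces x5=F; simplify:
  drop 5 from [5, 1] -> [1]
  drop 5 from [5, -3] -> [-3]
  satisfied 3 clause(s); 5 remain; assigned so far: [5]
unit clause [1] forces x1=T; simplify:
  drop -1 from [-1, 2] -> [2]
  satisfied 3 clause(s); 2 remain; assigned so far: [1, 5]
unit clause [-3] forces x3=F; simplify:
  satisfied 1 clause(s); 1 remain; assigned so far: [1, 3, 5]
unit clause [2] forces x2=T; simplify:
  satisfied 1 clause(s); 0 remain; assigned so far: [1, 2, 3, 5]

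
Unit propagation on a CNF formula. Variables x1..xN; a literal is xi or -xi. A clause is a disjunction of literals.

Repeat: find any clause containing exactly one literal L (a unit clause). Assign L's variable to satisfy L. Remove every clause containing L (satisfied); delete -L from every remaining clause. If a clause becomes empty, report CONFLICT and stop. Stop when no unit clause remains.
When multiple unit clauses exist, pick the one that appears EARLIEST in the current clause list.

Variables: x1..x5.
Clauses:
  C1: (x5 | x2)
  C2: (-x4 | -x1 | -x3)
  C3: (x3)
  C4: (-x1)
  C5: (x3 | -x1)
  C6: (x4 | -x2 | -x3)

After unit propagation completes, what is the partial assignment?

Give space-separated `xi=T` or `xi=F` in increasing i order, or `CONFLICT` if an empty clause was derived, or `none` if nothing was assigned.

Answer: x1=F x3=T

Derivation:
unit clause [3] forces x3=T; simplify:
  drop -3 from [-4, -1, -3] -> [-4, -1]
  drop -3 from [4, -2, -3] -> [4, -2]
  satisfied 2 clause(s); 4 remain; assigned so far: [3]
unit clause [-1] forces x1=F; simplify:
  satisfied 2 clause(s); 2 remain; assigned so far: [1, 3]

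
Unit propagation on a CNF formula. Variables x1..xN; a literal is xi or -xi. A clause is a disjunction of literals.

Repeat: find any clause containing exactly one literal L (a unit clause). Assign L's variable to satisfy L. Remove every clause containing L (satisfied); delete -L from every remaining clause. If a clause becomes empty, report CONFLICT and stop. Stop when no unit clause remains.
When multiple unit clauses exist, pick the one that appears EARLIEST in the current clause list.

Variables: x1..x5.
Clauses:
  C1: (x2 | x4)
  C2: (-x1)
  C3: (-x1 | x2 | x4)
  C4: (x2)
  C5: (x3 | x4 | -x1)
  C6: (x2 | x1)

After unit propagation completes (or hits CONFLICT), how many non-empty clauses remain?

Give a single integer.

unit clause [-1] forces x1=F; simplify:
  drop 1 from [2, 1] -> [2]
  satisfied 3 clause(s); 3 remain; assigned so far: [1]
unit clause [2] forces x2=T; simplify:
  satisfied 3 clause(s); 0 remain; assigned so far: [1, 2]

Answer: 0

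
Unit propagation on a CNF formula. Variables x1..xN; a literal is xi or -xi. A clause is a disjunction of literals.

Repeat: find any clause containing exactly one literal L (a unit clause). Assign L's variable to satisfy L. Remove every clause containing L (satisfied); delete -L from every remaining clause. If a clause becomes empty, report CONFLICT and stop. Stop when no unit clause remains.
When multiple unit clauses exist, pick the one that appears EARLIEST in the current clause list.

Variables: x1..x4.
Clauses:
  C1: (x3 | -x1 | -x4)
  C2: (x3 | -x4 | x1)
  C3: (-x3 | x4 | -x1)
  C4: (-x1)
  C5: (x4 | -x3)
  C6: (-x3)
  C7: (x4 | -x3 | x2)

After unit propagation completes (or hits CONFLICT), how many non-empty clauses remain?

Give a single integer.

unit clause [-1] forces x1=F; simplify:
  drop 1 from [3, -4, 1] -> [3, -4]
  satisfied 3 clause(s); 4 remain; assigned so far: [1]
unit clause [-3] forces x3=F; simplify:
  drop 3 from [3, -4] -> [-4]
  satisfied 3 clause(s); 1 remain; assigned so far: [1, 3]
unit clause [-4] forces x4=F; simplify:
  satisfied 1 clause(s); 0 remain; assigned so far: [1, 3, 4]

Answer: 0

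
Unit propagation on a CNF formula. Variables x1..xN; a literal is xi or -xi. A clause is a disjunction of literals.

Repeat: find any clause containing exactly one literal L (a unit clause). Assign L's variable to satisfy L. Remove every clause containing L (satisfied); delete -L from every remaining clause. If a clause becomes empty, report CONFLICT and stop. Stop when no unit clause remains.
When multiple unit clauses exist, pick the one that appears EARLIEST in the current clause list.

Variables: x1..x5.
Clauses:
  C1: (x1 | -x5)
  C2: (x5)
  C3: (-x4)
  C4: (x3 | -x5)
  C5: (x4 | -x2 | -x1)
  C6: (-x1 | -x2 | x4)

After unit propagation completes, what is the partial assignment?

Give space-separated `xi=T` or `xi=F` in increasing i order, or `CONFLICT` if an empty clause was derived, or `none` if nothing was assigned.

unit clause [5] forces x5=T; simplify:
  drop -5 from [1, -5] -> [1]
  drop -5 from [3, -5] -> [3]
  satisfied 1 clause(s); 5 remain; assigned so far: [5]
unit clause [1] forces x1=T; simplify:
  drop -1 from [4, -2, -1] -> [4, -2]
  drop -1 from [-1, -2, 4] -> [-2, 4]
  satisfied 1 clause(s); 4 remain; assigned so far: [1, 5]
unit clause [-4] forces x4=F; simplify:
  drop 4 from [4, -2] -> [-2]
  drop 4 from [-2, 4] -> [-2]
  satisfied 1 clause(s); 3 remain; assigned so far: [1, 4, 5]
unit clause [3] forces x3=T; simplify:
  satisfied 1 clause(s); 2 remain; assigned so far: [1, 3, 4, 5]
unit clause [-2] forces x2=F; simplify:
  satisfied 2 clause(s); 0 remain; assigned so far: [1, 2, 3, 4, 5]

Answer: x1=T x2=F x3=T x4=F x5=T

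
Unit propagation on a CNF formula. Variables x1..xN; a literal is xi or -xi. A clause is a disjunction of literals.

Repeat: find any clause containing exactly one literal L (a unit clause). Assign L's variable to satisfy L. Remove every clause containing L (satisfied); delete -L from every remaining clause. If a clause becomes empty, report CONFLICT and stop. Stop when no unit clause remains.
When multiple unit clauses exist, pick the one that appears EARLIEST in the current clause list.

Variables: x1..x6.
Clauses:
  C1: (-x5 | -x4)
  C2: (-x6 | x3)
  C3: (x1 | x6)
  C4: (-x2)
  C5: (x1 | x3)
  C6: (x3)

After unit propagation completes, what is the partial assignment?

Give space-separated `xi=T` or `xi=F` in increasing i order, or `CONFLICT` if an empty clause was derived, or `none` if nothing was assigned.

Answer: x2=F x3=T

Derivation:
unit clause [-2] forces x2=F; simplify:
  satisfied 1 clause(s); 5 remain; assigned so far: [2]
unit clause [3] forces x3=T; simplify:
  satisfied 3 clause(s); 2 remain; assigned so far: [2, 3]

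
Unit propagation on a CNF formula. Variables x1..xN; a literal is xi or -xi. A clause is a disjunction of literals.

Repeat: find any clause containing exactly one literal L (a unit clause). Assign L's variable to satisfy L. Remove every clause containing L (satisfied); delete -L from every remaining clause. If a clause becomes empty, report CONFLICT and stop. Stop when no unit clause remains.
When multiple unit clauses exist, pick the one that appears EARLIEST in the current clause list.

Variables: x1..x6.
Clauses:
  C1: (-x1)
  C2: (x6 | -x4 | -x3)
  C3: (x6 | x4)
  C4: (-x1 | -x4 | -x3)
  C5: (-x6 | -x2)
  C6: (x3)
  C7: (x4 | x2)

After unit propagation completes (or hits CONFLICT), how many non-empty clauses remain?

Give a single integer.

Answer: 4

Derivation:
unit clause [-1] forces x1=F; simplify:
  satisfied 2 clause(s); 5 remain; assigned so far: [1]
unit clause [3] forces x3=T; simplify:
  drop -3 from [6, -4, -3] -> [6, -4]
  satisfied 1 clause(s); 4 remain; assigned so far: [1, 3]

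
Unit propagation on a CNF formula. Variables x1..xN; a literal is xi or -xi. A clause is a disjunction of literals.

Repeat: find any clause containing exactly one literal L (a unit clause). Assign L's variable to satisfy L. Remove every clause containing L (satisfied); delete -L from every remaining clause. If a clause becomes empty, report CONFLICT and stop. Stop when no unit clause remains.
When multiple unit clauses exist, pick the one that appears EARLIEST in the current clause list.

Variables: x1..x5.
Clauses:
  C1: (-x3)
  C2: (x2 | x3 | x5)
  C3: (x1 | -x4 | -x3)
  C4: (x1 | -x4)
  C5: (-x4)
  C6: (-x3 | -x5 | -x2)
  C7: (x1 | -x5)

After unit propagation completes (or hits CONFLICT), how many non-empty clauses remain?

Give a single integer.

Answer: 2

Derivation:
unit clause [-3] forces x3=F; simplify:
  drop 3 from [2, 3, 5] -> [2, 5]
  satisfied 3 clause(s); 4 remain; assigned so far: [3]
unit clause [-4] forces x4=F; simplify:
  satisfied 2 clause(s); 2 remain; assigned so far: [3, 4]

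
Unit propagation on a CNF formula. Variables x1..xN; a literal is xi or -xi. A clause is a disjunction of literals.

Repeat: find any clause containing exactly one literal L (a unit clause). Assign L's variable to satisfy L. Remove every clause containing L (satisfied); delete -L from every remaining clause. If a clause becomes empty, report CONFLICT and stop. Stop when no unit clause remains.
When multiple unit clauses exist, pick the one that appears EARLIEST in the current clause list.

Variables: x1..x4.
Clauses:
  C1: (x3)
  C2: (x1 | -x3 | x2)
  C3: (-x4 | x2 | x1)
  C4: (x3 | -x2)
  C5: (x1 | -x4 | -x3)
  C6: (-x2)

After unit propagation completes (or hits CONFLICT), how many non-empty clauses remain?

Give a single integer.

unit clause [3] forces x3=T; simplify:
  drop -3 from [1, -3, 2] -> [1, 2]
  drop -3 from [1, -4, -3] -> [1, -4]
  satisfied 2 clause(s); 4 remain; assigned so far: [3]
unit clause [-2] forces x2=F; simplify:
  drop 2 from [1, 2] -> [1]
  drop 2 from [-4, 2, 1] -> [-4, 1]
  satisfied 1 clause(s); 3 remain; assigned so far: [2, 3]
unit clause [1] forces x1=T; simplify:
  satisfied 3 clause(s); 0 remain; assigned so far: [1, 2, 3]

Answer: 0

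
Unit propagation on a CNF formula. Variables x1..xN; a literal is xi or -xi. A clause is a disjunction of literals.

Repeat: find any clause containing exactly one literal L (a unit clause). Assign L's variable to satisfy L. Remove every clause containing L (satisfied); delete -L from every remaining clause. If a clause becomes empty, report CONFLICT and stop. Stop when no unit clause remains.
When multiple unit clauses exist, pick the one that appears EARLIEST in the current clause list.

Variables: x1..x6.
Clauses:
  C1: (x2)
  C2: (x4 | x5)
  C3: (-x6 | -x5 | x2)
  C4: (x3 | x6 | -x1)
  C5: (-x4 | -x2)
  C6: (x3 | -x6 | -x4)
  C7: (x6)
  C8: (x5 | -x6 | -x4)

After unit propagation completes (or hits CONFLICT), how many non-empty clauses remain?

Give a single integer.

unit clause [2] forces x2=T; simplify:
  drop -2 from [-4, -2] -> [-4]
  satisfied 2 clause(s); 6 remain; assigned so far: [2]
unit clause [-4] forces x4=F; simplify:
  drop 4 from [4, 5] -> [5]
  satisfied 3 clause(s); 3 remain; assigned so far: [2, 4]
unit clause [5] forces x5=T; simplify:
  satisfied 1 clause(s); 2 remain; assigned so far: [2, 4, 5]
unit clause [6] forces x6=T; simplify:
  satisfied 2 clause(s); 0 remain; assigned so far: [2, 4, 5, 6]

Answer: 0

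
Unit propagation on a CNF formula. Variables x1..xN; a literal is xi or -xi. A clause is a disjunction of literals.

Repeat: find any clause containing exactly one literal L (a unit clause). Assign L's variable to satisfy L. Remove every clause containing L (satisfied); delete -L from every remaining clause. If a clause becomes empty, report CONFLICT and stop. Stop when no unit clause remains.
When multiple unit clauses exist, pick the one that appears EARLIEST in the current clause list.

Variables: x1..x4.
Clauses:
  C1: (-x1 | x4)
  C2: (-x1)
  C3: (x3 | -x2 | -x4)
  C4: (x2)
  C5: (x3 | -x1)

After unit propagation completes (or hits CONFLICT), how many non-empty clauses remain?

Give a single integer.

unit clause [-1] forces x1=F; simplify:
  satisfied 3 clause(s); 2 remain; assigned so far: [1]
unit clause [2] forces x2=T; simplify:
  drop -2 from [3, -2, -4] -> [3, -4]
  satisfied 1 clause(s); 1 remain; assigned so far: [1, 2]

Answer: 1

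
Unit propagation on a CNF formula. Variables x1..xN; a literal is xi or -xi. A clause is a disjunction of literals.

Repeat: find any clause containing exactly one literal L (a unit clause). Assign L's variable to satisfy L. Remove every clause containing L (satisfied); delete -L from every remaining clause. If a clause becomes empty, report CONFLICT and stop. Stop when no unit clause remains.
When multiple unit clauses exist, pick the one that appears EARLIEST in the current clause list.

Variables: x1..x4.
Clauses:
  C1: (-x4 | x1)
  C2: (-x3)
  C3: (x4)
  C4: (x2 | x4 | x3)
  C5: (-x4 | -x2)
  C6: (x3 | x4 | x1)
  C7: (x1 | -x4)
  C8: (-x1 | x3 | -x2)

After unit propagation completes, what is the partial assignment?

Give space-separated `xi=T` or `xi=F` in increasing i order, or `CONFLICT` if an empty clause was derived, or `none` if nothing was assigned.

unit clause [-3] forces x3=F; simplify:
  drop 3 from [2, 4, 3] -> [2, 4]
  drop 3 from [3, 4, 1] -> [4, 1]
  drop 3 from [-1, 3, -2] -> [-1, -2]
  satisfied 1 clause(s); 7 remain; assigned so far: [3]
unit clause [4] forces x4=T; simplify:
  drop -4 from [-4, 1] -> [1]
  drop -4 from [-4, -2] -> [-2]
  drop -4 from [1, -4] -> [1]
  satisfied 3 clause(s); 4 remain; assigned so far: [3, 4]
unit clause [1] forces x1=T; simplify:
  drop -1 from [-1, -2] -> [-2]
  satisfied 2 clause(s); 2 remain; assigned so far: [1, 3, 4]
unit clause [-2] forces x2=F; simplify:
  satisfied 2 clause(s); 0 remain; assigned so far: [1, 2, 3, 4]

Answer: x1=T x2=F x3=F x4=T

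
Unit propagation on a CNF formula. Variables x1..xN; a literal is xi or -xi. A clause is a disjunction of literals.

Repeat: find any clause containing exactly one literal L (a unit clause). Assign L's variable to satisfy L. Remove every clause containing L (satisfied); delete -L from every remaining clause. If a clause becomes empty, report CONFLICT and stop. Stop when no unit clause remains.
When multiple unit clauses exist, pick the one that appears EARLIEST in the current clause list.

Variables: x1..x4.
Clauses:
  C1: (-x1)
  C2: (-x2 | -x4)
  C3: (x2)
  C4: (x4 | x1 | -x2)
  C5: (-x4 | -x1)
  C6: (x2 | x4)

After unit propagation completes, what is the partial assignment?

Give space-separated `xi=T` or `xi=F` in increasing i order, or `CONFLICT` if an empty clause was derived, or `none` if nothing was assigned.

Answer: CONFLICT

Derivation:
unit clause [-1] forces x1=F; simplify:
  drop 1 from [4, 1, -2] -> [4, -2]
  satisfied 2 clause(s); 4 remain; assigned so far: [1]
unit clause [2] forces x2=T; simplify:
  drop -2 from [-2, -4] -> [-4]
  drop -2 from [4, -2] -> [4]
  satisfied 2 clause(s); 2 remain; assigned so far: [1, 2]
unit clause [-4] forces x4=F; simplify:
  drop 4 from [4] -> [] (empty!)
  satisfied 1 clause(s); 1 remain; assigned so far: [1, 2, 4]
CONFLICT (empty clause)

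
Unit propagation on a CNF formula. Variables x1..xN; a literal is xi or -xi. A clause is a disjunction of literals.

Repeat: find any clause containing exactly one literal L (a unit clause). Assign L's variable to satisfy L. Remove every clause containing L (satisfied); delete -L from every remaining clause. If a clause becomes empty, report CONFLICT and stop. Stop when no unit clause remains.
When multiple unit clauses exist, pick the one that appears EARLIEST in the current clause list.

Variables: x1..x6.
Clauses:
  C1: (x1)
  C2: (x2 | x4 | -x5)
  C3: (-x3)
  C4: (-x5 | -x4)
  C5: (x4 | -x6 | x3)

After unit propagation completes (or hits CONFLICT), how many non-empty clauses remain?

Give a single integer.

unit clause [1] forces x1=T; simplify:
  satisfied 1 clause(s); 4 remain; assigned so far: [1]
unit clause [-3] forces x3=F; simplify:
  drop 3 from [4, -6, 3] -> [4, -6]
  satisfied 1 clause(s); 3 remain; assigned so far: [1, 3]

Answer: 3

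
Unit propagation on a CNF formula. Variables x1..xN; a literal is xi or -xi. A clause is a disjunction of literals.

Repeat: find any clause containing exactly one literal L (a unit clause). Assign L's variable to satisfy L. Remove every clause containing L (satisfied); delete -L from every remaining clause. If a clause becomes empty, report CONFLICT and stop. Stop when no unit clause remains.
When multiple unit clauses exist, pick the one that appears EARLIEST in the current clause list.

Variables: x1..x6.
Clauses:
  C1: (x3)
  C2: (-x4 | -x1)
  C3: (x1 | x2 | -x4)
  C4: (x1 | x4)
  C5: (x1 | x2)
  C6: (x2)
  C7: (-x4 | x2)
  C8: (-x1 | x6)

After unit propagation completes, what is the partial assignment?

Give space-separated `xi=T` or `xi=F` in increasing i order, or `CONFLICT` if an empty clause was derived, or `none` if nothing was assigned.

unit clause [3] forces x3=T; simplify:
  satisfied 1 clause(s); 7 remain; assigned so far: [3]
unit clause [2] forces x2=T; simplify:
  satisfied 4 clause(s); 3 remain; assigned so far: [2, 3]

Answer: x2=T x3=T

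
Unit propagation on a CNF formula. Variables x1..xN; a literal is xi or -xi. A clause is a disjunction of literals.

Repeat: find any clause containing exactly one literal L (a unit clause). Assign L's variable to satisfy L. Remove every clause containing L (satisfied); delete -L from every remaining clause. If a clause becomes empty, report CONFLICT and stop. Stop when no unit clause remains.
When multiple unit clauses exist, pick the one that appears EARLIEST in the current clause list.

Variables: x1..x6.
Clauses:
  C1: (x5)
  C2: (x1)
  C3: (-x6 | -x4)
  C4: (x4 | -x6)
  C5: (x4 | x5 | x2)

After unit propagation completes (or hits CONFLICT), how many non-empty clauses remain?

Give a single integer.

Answer: 2

Derivation:
unit clause [5] forces x5=T; simplify:
  satisfied 2 clause(s); 3 remain; assigned so far: [5]
unit clause [1] forces x1=T; simplify:
  satisfied 1 clause(s); 2 remain; assigned so far: [1, 5]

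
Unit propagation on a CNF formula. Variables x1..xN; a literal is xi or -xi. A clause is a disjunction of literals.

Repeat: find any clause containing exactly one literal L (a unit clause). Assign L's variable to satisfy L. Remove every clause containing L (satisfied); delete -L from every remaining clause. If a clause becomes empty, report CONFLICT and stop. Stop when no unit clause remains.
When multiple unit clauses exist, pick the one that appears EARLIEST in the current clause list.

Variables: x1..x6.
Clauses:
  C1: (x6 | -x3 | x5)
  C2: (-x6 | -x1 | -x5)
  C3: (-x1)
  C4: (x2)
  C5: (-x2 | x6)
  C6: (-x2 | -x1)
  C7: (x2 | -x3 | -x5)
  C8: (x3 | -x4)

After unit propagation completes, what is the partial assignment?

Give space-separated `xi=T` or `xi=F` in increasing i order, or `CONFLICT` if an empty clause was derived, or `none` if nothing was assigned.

unit clause [-1] forces x1=F; simplify:
  satisfied 3 clause(s); 5 remain; assigned so far: [1]
unit clause [2] forces x2=T; simplify:
  drop -2 from [-2, 6] -> [6]
  satisfied 2 clause(s); 3 remain; assigned so far: [1, 2]
unit clause [6] forces x6=T; simplify:
  satisfied 2 clause(s); 1 remain; assigned so far: [1, 2, 6]

Answer: x1=F x2=T x6=T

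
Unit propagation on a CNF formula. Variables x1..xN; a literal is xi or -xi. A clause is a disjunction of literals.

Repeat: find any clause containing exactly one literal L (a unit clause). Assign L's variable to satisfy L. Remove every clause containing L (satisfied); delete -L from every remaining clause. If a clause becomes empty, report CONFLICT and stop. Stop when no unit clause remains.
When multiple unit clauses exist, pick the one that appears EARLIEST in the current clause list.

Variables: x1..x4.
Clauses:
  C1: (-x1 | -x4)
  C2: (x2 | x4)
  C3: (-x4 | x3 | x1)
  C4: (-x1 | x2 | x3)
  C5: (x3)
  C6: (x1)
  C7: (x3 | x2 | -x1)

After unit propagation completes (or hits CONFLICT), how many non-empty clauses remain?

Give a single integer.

Answer: 0

Derivation:
unit clause [3] forces x3=T; simplify:
  satisfied 4 clause(s); 3 remain; assigned so far: [3]
unit clause [1] forces x1=T; simplify:
  drop -1 from [-1, -4] -> [-4]
  satisfied 1 clause(s); 2 remain; assigned so far: [1, 3]
unit clause [-4] forces x4=F; simplify:
  drop 4 from [2, 4] -> [2]
  satisfied 1 clause(s); 1 remain; assigned so far: [1, 3, 4]
unit clause [2] forces x2=T; simplify:
  satisfied 1 clause(s); 0 remain; assigned so far: [1, 2, 3, 4]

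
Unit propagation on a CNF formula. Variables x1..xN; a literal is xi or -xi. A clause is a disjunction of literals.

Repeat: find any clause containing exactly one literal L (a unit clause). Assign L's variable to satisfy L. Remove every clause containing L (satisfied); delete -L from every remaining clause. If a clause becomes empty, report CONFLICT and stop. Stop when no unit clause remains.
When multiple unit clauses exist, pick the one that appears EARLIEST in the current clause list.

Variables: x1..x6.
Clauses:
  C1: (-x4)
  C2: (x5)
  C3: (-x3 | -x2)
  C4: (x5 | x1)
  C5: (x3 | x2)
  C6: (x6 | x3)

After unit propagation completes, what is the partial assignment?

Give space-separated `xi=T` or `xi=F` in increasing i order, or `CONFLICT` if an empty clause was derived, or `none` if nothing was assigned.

Answer: x4=F x5=T

Derivation:
unit clause [-4] forces x4=F; simplify:
  satisfied 1 clause(s); 5 remain; assigned so far: [4]
unit clause [5] forces x5=T; simplify:
  satisfied 2 clause(s); 3 remain; assigned so far: [4, 5]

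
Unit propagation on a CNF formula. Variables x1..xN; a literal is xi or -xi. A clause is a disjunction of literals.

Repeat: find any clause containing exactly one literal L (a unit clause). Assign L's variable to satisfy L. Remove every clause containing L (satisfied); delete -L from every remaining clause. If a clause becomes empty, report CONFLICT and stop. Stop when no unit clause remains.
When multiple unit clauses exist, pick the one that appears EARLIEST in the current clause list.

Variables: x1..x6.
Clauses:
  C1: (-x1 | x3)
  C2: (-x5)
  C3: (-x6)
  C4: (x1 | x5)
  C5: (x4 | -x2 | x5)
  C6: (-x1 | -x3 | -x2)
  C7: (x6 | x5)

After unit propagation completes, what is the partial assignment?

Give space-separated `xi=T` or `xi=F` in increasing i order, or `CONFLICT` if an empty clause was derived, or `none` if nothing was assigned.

unit clause [-5] forces x5=F; simplify:
  drop 5 from [1, 5] -> [1]
  drop 5 from [4, -2, 5] -> [4, -2]
  drop 5 from [6, 5] -> [6]
  satisfied 1 clause(s); 6 remain; assigned so far: [5]
unit clause [-6] forces x6=F; simplify:
  drop 6 from [6] -> [] (empty!)
  satisfied 1 clause(s); 5 remain; assigned so far: [5, 6]
CONFLICT (empty clause)

Answer: CONFLICT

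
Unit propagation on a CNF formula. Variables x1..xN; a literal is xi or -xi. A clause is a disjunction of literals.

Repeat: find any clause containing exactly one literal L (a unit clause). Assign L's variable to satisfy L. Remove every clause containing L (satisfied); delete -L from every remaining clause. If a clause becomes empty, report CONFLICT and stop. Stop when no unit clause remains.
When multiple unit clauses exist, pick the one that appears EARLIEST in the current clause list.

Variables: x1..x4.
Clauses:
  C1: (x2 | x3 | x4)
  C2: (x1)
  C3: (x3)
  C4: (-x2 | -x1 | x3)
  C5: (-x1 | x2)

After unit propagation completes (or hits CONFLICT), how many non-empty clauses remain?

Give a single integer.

Answer: 0

Derivation:
unit clause [1] forces x1=T; simplify:
  drop -1 from [-2, -1, 3] -> [-2, 3]
  drop -1 from [-1, 2] -> [2]
  satisfied 1 clause(s); 4 remain; assigned so far: [1]
unit clause [3] forces x3=T; simplify:
  satisfied 3 clause(s); 1 remain; assigned so far: [1, 3]
unit clause [2] forces x2=T; simplify:
  satisfied 1 clause(s); 0 remain; assigned so far: [1, 2, 3]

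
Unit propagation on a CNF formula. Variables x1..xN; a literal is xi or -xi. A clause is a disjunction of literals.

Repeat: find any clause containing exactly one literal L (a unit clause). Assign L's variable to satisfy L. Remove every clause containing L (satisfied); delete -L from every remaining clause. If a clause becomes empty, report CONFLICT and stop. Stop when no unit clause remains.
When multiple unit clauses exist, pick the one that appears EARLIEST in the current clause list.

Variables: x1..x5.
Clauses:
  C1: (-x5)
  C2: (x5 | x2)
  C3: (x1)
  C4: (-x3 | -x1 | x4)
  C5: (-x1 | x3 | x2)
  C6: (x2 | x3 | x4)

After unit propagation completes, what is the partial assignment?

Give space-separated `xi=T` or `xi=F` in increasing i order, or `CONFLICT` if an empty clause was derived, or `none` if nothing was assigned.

Answer: x1=T x2=T x5=F

Derivation:
unit clause [-5] forces x5=F; simplify:
  drop 5 from [5, 2] -> [2]
  satisfied 1 clause(s); 5 remain; assigned so far: [5]
unit clause [2] forces x2=T; simplify:
  satisfied 3 clause(s); 2 remain; assigned so far: [2, 5]
unit clause [1] forces x1=T; simplify:
  drop -1 from [-3, -1, 4] -> [-3, 4]
  satisfied 1 clause(s); 1 remain; assigned so far: [1, 2, 5]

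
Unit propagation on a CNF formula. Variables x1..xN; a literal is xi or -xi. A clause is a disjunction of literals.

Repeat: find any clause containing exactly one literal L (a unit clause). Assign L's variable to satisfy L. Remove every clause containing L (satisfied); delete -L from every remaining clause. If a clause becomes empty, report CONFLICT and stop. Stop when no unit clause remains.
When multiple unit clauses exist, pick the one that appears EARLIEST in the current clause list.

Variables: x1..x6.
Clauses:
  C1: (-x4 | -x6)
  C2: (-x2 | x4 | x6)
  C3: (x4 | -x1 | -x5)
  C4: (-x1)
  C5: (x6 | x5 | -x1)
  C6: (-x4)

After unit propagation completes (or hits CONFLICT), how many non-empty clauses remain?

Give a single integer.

unit clause [-1] forces x1=F; simplify:
  satisfied 3 clause(s); 3 remain; assigned so far: [1]
unit clause [-4] forces x4=F; simplify:
  drop 4 from [-2, 4, 6] -> [-2, 6]
  satisfied 2 clause(s); 1 remain; assigned so far: [1, 4]

Answer: 1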